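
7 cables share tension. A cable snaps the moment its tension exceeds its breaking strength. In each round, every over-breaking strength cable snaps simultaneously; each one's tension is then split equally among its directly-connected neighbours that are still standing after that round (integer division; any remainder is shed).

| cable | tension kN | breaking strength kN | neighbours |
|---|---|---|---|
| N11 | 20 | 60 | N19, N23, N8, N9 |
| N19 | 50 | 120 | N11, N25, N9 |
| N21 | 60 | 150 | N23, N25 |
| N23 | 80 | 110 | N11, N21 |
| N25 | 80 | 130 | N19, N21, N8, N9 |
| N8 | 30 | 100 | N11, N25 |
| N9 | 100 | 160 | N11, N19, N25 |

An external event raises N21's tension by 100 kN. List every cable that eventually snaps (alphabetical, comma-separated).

Round 1 — N21 at 160 > 150. N21 snaps.
  N21 sheds 160 kN to N23, N25: 80 each.
    N23: 80+80 = 160 > 110
    N25: 80+80 = 160 > 130
Round 2 — N23, N25 snap.
  N23 sheds 160 kN to N11: 160 each.
    N11: 20+160 = 180 > 60
  N25 sheds 160 kN to N19, N8, N9: 53 each (1 lost).
    N19: 50+53 = 103 ≤ 120
    N8: 30+53 = 83 ≤ 100
    N9: 100+53 = 153 ≤ 160
Round 3 — N11 snaps.
  N11 sheds 180 kN to N19, N8, N9: 60 each.
    N19: 103+60 = 163 > 120
    N8: 83+60 = 143 > 100
    N9: 153+60 = 213 > 160
Round 4 — N19, N8, N9 snap.
  N19 sheds 163 kN: no online neighbours, lost.
  N8 sheds 143 kN: no online neighbours, lost.
  N9 sheds 213 kN: no online neighbours, lost.
No further breaks.

N11, N19, N21, N23, N25, N8, N9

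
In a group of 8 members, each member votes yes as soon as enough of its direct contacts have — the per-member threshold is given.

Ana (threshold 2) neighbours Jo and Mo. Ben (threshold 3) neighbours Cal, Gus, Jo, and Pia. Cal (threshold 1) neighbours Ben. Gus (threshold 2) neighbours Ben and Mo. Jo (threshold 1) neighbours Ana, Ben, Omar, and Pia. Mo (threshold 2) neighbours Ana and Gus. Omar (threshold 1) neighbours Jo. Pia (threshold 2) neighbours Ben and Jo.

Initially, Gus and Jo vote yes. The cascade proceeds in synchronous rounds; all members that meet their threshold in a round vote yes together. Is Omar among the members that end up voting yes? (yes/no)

yes

Round 1 — Gus, Jo vote yes (initial).
Round 2 — checking thresholds:
  Ana: 1 of 2 neighbours < 2, holds.
  Ben: 2 of 4 neighbours < 3, holds.
  Mo: 1 of 2 neighbours < 2, holds.
  Omar: 1 of 1 neighbours ≥ 1, votes yes.
  Pia: 1 of 2 neighbours < 2, holds.
Round 3 — no new yes votes; cascade stops.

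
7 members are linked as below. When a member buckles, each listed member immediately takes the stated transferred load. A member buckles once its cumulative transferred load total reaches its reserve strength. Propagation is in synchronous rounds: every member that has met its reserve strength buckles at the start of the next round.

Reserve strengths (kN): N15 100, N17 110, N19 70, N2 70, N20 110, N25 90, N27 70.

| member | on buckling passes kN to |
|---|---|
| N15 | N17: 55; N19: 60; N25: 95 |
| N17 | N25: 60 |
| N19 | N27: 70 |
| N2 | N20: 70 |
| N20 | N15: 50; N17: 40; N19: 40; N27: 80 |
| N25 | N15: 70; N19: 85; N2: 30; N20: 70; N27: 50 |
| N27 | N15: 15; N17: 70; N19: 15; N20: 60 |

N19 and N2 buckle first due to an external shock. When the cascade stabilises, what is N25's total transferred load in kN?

60

Round 1 — N19, N2 buckle (initial).
  N20: +70 → 70 < 110
  N27: +70 → 70 ≥ 70
Round 2 — N27 buckles.
  N15: +15 → 15 < 100
  N17: +70 → 70 < 110
  N20: +60 → 130 ≥ 110
Round 3 — N20 buckles.
  N15: +50 → 65 < 100
  N17: +40 → 110 ≥ 110
Round 4 — N17 buckles.
  N25: +60 → 60 < 90
No further bucklings.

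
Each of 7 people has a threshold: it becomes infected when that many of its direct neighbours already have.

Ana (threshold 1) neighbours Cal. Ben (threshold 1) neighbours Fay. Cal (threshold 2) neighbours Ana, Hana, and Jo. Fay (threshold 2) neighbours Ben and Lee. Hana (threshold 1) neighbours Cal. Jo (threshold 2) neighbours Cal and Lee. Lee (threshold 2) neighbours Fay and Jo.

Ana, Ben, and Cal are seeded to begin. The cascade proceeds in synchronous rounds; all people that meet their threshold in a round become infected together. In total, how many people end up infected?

Round 1 — Ana, Ben, Cal become infected (initial).
Round 2 — checking thresholds:
  Fay: 1 of 2 neighbours < 2, below threshold.
  Hana: 1 of 1 neighbours ≥ 1, becomes infected.
  Jo: 1 of 2 neighbours < 2, below threshold.
Round 3 — no new infections; cascade stops.

4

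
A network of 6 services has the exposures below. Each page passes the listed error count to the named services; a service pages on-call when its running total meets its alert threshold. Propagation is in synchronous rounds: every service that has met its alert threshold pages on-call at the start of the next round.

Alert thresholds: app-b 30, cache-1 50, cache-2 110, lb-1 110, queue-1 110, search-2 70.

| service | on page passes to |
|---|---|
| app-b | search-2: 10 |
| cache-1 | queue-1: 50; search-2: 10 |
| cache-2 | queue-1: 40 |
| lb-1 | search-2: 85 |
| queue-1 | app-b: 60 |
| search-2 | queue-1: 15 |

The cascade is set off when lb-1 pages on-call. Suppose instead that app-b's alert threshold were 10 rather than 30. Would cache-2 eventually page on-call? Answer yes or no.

no

With app-b's alert threshold at 10:
Round 1 — lb-1 pages on-call (initial).
  search-2: +85 → 85 ≥ 70
Round 2 — search-2 pages on-call.
  queue-1: +15 → 15 < 110
No further pages.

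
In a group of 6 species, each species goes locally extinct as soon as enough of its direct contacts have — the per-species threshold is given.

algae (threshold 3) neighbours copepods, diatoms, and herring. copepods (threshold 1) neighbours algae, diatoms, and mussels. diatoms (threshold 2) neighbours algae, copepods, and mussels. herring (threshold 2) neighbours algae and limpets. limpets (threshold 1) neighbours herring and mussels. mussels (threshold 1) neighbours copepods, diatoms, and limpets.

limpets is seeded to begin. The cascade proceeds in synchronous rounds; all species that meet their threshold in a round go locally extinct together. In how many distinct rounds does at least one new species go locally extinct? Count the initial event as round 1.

Round 1 — limpets goes locally extinct (initial).
Round 2 — checking thresholds:
  herring: 1 of 2 neighbours < 2, below threshold.
  mussels: 1 of 3 neighbours ≥ 1, goes locally extinct.
Round 3 — checking thresholds:
  copepods: 1 of 3 neighbours ≥ 1, goes locally extinct.
  diatoms: 1 of 3 neighbours < 2, below threshold.
  herring: 1 of 2 neighbours < 2, below threshold.
Round 4 — checking thresholds:
  algae: 1 of 3 neighbours < 3, below threshold.
  diatoms: 2 of 3 neighbours ≥ 2, goes locally extinct.
  herring: 1 of 2 neighbours < 2, below threshold.
Round 5 — no new extinctions; cascade stops.

4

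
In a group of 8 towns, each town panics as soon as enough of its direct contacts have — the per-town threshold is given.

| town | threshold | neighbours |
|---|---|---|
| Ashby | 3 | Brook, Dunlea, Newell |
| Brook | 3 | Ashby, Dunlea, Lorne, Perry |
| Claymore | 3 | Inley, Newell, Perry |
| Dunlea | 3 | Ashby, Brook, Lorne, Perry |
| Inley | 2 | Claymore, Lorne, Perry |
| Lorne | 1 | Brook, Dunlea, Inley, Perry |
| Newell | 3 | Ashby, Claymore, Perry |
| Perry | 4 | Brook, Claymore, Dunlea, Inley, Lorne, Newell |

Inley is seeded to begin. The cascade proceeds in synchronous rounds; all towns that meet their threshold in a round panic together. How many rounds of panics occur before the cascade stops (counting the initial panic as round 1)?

2

Round 1 — Inley panics (initial).
Round 2 — checking thresholds:
  Claymore: 1 of 3 neighbours < 3, not yet.
  Lorne: 1 of 4 neighbours ≥ 1, panics.
  Perry: 1 of 6 neighbours < 4, not yet.
Round 3 — no new panics; cascade stops.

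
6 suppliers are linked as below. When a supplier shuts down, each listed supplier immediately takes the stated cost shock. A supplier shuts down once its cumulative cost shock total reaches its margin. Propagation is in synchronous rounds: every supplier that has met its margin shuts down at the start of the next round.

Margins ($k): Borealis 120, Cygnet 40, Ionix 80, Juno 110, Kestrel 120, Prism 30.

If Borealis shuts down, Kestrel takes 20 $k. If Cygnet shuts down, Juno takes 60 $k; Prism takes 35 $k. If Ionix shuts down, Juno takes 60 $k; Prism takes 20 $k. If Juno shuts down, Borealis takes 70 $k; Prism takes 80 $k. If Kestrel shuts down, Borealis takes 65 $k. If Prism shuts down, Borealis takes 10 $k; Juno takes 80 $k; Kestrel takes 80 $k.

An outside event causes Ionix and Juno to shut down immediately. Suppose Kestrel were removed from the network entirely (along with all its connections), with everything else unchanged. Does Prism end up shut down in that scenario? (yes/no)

yes

With Kestrel removed:
Round 1 — Ionix, Juno shut down (initial).
  Borealis: +70 → 70 < 120
  Prism: +20+80 → 100 ≥ 30
Round 2 — Prism shuts down.
  Borealis: +10 → 80 < 120
No further shutdowns.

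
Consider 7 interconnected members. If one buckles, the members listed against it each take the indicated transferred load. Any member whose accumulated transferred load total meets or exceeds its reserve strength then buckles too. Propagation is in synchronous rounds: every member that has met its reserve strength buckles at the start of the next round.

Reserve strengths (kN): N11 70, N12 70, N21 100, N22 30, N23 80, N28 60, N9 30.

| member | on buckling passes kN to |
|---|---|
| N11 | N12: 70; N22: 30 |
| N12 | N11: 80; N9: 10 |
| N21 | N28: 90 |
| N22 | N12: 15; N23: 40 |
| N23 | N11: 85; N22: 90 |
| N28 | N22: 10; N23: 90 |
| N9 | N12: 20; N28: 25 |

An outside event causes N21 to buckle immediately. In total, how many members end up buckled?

6

Round 1 — N21 buckles (initial).
  N28: +90 → 90 ≥ 60
Round 2 — N28 buckles.
  N22: +10 → 10 < 30
  N23: +90 → 90 ≥ 80
Round 3 — N23 buckles.
  N11: +85 → 85 ≥ 70
  N22: +90 → 100 ≥ 30
Round 4 — N11, N22 buckle.
  N12: +70+15 → 85 ≥ 70
Round 5 — N12 buckles.
  N9: +10 → 10 < 30
No further bucklings.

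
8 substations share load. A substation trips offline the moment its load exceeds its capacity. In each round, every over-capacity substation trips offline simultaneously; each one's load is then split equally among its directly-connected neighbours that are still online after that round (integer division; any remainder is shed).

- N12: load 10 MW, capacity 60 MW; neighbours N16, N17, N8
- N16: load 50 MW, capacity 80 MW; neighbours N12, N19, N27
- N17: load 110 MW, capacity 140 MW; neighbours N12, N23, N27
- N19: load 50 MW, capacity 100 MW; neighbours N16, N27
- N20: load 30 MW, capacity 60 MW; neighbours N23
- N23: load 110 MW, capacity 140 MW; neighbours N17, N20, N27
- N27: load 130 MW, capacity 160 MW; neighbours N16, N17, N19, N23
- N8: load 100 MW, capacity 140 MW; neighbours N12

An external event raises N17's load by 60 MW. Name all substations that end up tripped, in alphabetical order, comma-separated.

Round 1 — N17 at 170 > 140. N17 trips offline.
  N17 sheds 170 MW to N12, N23, N27: 56 each (2 lost).
    N12: 10+56 = 66 > 60
    N23: 110+56 = 166 > 140
    N27: 130+56 = 186 > 160
Round 2 — N12, N23, N27 trip offline.
  N12 sheds 66 MW to N16, N8: 33 each.
    N16: 50+33 = 83 > 80
    N8: 100+33 = 133 ≤ 140
  N23 sheds 166 MW to N20: 166 each.
    N20: 30+166 = 196 > 60
  N27 sheds 186 MW to N16, N19: 93 each.
    N16: 83+93 = 176 > 80
    N19: 50+93 = 143 > 100
Round 3 — N16, N19, N20 trip offline.
  N16 sheds 176 MW: no online neighbours, lost.
  N19 sheds 143 MW: no online neighbours, lost.
  N20 sheds 196 MW: no online neighbours, lost.
No further trips.

N12, N16, N17, N19, N20, N23, N27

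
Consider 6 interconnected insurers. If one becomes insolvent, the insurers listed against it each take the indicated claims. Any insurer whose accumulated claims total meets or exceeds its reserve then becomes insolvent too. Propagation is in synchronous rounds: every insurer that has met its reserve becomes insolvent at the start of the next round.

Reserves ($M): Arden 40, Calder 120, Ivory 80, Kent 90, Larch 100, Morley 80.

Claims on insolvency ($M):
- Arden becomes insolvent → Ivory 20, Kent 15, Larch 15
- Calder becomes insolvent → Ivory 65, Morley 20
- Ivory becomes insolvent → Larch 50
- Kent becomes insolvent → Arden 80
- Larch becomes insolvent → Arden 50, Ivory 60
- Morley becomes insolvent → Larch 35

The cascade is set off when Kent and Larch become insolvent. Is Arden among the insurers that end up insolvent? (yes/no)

Round 1 — Kent, Larch become insolvent (initial).
  Arden: +80+50 → 130 ≥ 40
  Ivory: +60 → 60 < 80
Round 2 — Arden becomes insolvent.
  Ivory: +20 → 80 ≥ 80
Round 3 — Ivory becomes insolvent.
No further insolvencies.

yes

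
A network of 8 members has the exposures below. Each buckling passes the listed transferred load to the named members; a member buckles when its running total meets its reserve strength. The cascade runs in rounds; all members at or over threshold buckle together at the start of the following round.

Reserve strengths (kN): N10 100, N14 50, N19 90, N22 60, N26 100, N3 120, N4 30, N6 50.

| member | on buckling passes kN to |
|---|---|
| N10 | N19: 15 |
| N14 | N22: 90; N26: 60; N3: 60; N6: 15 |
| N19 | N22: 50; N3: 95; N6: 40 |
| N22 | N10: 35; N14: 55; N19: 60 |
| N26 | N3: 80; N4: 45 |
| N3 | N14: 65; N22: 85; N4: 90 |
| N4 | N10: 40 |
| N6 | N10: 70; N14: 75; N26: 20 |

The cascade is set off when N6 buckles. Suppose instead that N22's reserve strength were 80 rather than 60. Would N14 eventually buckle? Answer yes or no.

With N22's reserve strength at 80:
Round 1 — N6 buckles (initial).
  N10: +70 → 70 < 100
  N14: +75 → 75 ≥ 50
  N26: +20 → 20 < 100
Round 2 — N14 buckles.
  N22: +90 → 90 ≥ 80
  N26: +60 → 80 < 100
  N3: +60 → 60 < 120
Round 3 — N22 buckles.
  N10: +35 → 105 ≥ 100
  N19: +60 → 60 < 90
Round 4 — N10 buckles.
  N19: +15 → 75 < 90
No further bucklings.

yes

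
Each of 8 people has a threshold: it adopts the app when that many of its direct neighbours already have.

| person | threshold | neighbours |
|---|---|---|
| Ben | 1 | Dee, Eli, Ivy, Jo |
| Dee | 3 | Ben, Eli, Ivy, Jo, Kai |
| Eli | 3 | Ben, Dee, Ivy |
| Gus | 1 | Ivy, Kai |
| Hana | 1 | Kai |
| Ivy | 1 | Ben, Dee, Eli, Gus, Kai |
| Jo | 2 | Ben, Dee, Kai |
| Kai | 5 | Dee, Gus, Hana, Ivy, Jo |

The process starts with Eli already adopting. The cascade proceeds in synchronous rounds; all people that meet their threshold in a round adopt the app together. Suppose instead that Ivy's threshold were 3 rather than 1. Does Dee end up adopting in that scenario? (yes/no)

With Ivy's threshold at 3:
Round 1 — Eli adopts the app (initial).
Round 2 — checking thresholds:
  Ben: 1 of 4 neighbours ≥ 1, adopts the app.
  Dee: 1 of 5 neighbours < 3, below threshold.
  Ivy: 1 of 5 neighbours < 3, below threshold.
Round 3 — no new adoptions; cascade stops.

no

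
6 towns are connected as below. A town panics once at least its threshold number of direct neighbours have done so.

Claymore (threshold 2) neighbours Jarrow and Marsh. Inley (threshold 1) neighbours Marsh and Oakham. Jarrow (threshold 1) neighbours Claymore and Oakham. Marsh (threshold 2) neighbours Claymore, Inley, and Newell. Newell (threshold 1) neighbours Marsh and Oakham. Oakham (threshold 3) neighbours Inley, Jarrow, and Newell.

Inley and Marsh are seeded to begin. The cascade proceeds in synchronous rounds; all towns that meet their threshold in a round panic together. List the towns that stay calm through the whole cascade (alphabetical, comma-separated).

Claymore, Jarrow, Oakham

Round 1 — Inley, Marsh panic (initial).
Round 2 — checking thresholds:
  Claymore: 1 of 2 neighbours < 2, below threshold.
  Newell: 1 of 2 neighbours ≥ 1, panics.
  Oakham: 1 of 3 neighbours < 3, below threshold.
Round 3 — no new panics; cascade stops.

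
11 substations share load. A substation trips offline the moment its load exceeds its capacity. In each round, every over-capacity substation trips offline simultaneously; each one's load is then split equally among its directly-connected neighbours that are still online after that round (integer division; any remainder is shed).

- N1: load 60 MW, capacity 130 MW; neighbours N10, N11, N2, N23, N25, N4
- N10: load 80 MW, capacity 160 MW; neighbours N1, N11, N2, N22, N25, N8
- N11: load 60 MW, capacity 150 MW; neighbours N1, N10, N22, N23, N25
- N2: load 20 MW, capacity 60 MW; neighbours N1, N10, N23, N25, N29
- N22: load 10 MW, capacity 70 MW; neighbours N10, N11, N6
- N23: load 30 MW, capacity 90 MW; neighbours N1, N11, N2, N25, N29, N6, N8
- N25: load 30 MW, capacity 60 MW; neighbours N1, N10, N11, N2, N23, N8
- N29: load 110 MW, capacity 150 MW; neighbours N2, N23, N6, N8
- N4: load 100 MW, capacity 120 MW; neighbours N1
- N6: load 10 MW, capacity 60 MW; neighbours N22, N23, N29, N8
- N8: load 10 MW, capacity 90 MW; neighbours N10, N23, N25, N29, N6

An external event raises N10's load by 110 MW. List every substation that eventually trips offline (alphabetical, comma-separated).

N10, N2, N25

Round 1 — N10 at 190 > 160. N10 trips offline.
  N10 sheds 190 MW to N1, N11, N2, N22, N25, N8: 31 each (4 lost).
    N1: 60+31 = 91 ≤ 130
    N11: 60+31 = 91 ≤ 150
    N2: 20+31 = 51 ≤ 60
    N22: 10+31 = 41 ≤ 70
    N25: 30+31 = 61 > 60
    N8: 10+31 = 41 ≤ 90
Round 2 — N25 trips offline.
  N25 sheds 61 MW to N1, N11, N2, N23, N8: 12 each (1 lost).
    N1: 91+12 = 103 ≤ 130
    N11: 91+12 = 103 ≤ 150
    N2: 51+12 = 63 > 60
    N23: 30+12 = 42 ≤ 90
    N8: 41+12 = 53 ≤ 90
Round 3 — N2 trips offline.
  N2 sheds 63 MW to N1, N23, N29: 21 each.
    N1: 103+21 = 124 ≤ 130
    N23: 42+21 = 63 ≤ 90
    N29: 110+21 = 131 ≤ 150
No further trips.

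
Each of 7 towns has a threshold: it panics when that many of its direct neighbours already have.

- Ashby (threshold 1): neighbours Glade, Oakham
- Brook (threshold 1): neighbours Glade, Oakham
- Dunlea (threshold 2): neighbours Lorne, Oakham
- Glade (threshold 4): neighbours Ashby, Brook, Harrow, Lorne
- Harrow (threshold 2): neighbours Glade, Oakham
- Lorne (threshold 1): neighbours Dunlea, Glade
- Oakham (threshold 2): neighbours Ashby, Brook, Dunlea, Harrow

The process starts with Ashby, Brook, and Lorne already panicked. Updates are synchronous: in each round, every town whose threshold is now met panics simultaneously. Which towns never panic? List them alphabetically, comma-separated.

Glade, Harrow

Round 1 — Ashby, Brook, Lorne panic (initial).
Round 2 — checking thresholds:
  Dunlea: 1 of 2 neighbours < 2, below threshold.
  Glade: 3 of 4 neighbours < 4, below threshold.
  Oakham: 2 of 4 neighbours ≥ 2, panics.
Round 3 — checking thresholds:
  Dunlea: 2 of 2 neighbours ≥ 2, panics.
  Glade: 3 of 4 neighbours < 4, below threshold.
  Harrow: 1 of 2 neighbours < 2, below threshold.
Round 4 — no new panics; cascade stops.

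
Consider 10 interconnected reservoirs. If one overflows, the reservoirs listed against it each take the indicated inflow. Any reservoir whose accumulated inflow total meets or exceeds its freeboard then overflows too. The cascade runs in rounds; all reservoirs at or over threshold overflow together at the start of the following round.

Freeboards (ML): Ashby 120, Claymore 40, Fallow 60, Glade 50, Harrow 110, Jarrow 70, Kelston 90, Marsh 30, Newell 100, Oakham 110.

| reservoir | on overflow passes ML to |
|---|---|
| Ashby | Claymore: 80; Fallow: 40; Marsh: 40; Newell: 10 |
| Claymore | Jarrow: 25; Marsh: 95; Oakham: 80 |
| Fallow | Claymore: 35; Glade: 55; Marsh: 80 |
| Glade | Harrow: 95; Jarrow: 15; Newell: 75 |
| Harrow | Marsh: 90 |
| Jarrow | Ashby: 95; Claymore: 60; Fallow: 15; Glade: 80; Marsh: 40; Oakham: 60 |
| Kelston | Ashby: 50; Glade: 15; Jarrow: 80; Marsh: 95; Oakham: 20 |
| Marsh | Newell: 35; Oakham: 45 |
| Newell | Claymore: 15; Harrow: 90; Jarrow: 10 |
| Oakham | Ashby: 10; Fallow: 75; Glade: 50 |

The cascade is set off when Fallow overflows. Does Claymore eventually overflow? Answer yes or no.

yes

Round 1 — Fallow overflows (initial).
  Claymore: +35 → 35 < 40
  Glade: +55 → 55 ≥ 50
  Marsh: +80 → 80 ≥ 30
Round 2 — Glade, Marsh overflow.
  Harrow: +95 → 95 < 110
  Jarrow: +15 → 15 < 70
  Newell: +75+35 → 110 ≥ 100
  Oakham: +45 → 45 < 110
Round 3 — Newell overflows.
  Claymore: +15 → 50 ≥ 40
  Harrow: +90 → 185 ≥ 110
  Jarrow: +10 → 25 < 70
Round 4 — Claymore, Harrow overflow.
  Jarrow: +25 → 50 < 70
  Oakham: +80 → 125 ≥ 110
Round 5 — Oakham overflows.
  Ashby: +10 → 10 < 120
No further overflows.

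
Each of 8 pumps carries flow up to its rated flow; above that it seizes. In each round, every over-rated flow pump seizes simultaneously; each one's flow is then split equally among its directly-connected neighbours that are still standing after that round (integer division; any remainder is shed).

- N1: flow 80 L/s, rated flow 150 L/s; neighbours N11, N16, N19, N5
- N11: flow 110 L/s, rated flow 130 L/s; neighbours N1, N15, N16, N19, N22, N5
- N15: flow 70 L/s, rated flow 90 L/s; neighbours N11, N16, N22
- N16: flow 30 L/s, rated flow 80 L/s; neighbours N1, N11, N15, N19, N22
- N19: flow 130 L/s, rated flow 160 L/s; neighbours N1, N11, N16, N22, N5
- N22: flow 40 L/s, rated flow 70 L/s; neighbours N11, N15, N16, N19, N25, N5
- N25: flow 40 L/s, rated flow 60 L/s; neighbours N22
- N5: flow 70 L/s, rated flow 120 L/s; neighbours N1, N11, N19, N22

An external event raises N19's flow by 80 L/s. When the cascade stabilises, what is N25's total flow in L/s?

60

Round 1 — N19 at 210 > 160. N19 seizes.
  N19 sheds 210 L/s to N1, N11, N16, N22, N5: 42 each.
    N1: 80+42 = 122 ≤ 150
    N11: 110+42 = 152 > 130
    N16: 30+42 = 72 ≤ 80
    N22: 40+42 = 82 > 70
    N5: 70+42 = 112 ≤ 120
Round 2 — N11, N22 seize.
  N11 sheds 152 L/s to N1, N15, N16, N5: 38 each.
    N1: 122+38 = 160 > 150
    N15: 70+38 = 108 > 90
    N16: 72+38 = 110 > 80
    N5: 112+38 = 150 > 120
  N22 sheds 82 L/s to N15, N16, N25, N5: 20 each (2 lost).
    N15: 108+20 = 128 > 90
    N16: 110+20 = 130 > 80
    N25: 40+20 = 60 ≤ 60
    N5: 150+20 = 170 > 120
Round 3 — N1, N15, N16, N5 seize.
  N1 sheds 160 L/s: no online neighbours, lost.
  N15 sheds 128 L/s: no online neighbours, lost.
  N16 sheds 130 L/s: no online neighbours, lost.
  N5 sheds 170 L/s: no online neighbours, lost.
No further seizures.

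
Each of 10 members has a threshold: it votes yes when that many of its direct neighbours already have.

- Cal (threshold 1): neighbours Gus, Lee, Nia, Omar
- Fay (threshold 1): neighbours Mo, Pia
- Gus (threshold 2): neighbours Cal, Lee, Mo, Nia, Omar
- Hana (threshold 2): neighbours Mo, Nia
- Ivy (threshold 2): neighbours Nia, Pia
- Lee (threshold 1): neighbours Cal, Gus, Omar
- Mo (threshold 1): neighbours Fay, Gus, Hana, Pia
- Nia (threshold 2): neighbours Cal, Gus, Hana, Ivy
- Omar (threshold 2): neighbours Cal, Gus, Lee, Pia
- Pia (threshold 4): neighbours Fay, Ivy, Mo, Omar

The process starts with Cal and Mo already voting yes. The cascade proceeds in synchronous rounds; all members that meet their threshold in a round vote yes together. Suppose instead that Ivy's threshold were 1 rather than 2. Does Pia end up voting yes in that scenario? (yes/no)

yes

With Ivy's threshold at 1:
Round 1 — Cal, Mo vote yes (initial).
Round 2 — checking thresholds:
  Fay: 1 of 2 neighbours ≥ 1, votes yes.
  Gus: 2 of 5 neighbours ≥ 2, votes yes.
  Hana: 1 of 2 neighbours < 2, holds.
  Lee: 1 of 3 neighbours ≥ 1, votes yes.
  Nia: 1 of 4 neighbours < 2, holds.
  Omar: 1 of 4 neighbours < 2, holds.
  Pia: 1 of 4 neighbours < 4, holds.
Round 3 — checking thresholds:
  Hana: 1 of 2 neighbours < 2, holds.
  Nia: 2 of 4 neighbours ≥ 2, votes yes.
  Omar: 3 of 4 neighbours ≥ 2, votes yes.
  Pia: 2 of 4 neighbours < 4, holds.
Round 4 — checking thresholds:
  Hana: 2 of 2 neighbours ≥ 2, votes yes.
  Ivy: 1 of 2 neighbours ≥ 1, votes yes.
  Pia: 3 of 4 neighbours < 4, holds.
Round 5 — checking thresholds:
  Pia: 4 of 4 neighbours ≥ 4, votes yes.
Round 6 — no new yes votes; cascade stops.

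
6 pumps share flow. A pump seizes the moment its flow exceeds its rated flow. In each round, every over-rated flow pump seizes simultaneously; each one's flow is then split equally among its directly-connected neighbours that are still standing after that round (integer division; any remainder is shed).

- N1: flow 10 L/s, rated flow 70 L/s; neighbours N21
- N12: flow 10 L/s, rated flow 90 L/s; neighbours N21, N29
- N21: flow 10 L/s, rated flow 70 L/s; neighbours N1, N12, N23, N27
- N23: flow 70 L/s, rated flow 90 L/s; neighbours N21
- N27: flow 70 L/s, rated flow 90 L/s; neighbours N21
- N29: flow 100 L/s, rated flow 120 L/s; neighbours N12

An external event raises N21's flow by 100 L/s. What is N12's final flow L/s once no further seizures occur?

37

Round 1 — N21 at 110 > 70. N21 seizes.
  N21 sheds 110 L/s to N1, N12, N23, N27: 27 each (2 lost).
    N1: 10+27 = 37 ≤ 70
    N12: 10+27 = 37 ≤ 90
    N23: 70+27 = 97 > 90
    N27: 70+27 = 97 > 90
Round 2 — N23, N27 seize.
  N23 sheds 97 L/s: no online neighbours, lost.
  N27 sheds 97 L/s: no online neighbours, lost.
No further seizures.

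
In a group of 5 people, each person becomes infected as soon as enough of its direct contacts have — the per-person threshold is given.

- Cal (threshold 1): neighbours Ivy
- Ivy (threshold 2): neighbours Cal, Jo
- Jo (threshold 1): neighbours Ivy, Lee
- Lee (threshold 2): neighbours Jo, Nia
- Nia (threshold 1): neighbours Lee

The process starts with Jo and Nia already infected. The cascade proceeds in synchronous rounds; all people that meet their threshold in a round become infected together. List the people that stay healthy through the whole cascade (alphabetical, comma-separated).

Cal, Ivy

Round 1 — Jo, Nia become infected (initial).
Round 2 — checking thresholds:
  Ivy: 1 of 2 neighbours < 2, below threshold.
  Lee: 2 of 2 neighbours ≥ 2, becomes infected.
Round 3 — no new infections; cascade stops.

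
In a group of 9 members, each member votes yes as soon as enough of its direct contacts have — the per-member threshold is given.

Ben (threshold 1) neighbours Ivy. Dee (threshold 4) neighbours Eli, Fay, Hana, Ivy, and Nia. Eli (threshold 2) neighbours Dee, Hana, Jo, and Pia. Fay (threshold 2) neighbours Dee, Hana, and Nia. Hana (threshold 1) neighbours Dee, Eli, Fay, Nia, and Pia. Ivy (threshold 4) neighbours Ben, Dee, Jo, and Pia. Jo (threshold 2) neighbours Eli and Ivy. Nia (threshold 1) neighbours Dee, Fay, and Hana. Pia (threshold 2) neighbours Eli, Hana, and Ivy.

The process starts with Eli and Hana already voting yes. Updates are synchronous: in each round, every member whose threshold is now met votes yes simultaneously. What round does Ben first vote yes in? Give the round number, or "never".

Round 1 — Eli, Hana vote yes (initial).
Round 2 — checking thresholds:
  Dee: 2 of 5 neighbours < 4, not yet.
  Fay: 1 of 3 neighbours < 2, not yet.
  Jo: 1 of 2 neighbours < 2, not yet.
  Nia: 1 of 3 neighbours ≥ 1, votes yes.
  Pia: 2 of 3 neighbours ≥ 2, votes yes.
Round 3 — checking thresholds:
  Dee: 3 of 5 neighbours < 4, not yet.
  Fay: 2 of 3 neighbours ≥ 2, votes yes.
  Ivy: 1 of 4 neighbours < 4, not yet.
  Jo: 1 of 2 neighbours < 2, not yet.
Round 4 — checking thresholds:
  Dee: 4 of 5 neighbours ≥ 4, votes yes.
  Ivy: 1 of 4 neighbours < 4, not yet.
  Jo: 1 of 2 neighbours < 2, not yet.
Round 5 — no new yes votes; cascade stops.

never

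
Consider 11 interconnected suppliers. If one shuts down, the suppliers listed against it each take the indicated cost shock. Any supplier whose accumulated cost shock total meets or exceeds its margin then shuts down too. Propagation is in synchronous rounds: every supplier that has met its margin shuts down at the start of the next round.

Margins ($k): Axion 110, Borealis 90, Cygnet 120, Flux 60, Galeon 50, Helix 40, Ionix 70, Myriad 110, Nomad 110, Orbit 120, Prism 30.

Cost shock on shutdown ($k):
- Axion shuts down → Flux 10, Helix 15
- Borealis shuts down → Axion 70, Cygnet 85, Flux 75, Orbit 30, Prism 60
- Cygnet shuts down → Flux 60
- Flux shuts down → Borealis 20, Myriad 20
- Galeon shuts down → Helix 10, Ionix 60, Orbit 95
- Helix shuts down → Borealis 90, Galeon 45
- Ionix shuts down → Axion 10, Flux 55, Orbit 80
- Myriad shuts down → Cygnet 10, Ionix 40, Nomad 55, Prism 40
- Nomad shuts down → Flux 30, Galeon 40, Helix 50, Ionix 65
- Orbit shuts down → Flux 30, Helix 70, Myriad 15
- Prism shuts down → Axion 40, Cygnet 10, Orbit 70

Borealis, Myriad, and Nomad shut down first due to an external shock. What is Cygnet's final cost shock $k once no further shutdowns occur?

Round 1 — Borealis, Myriad, Nomad shut down (initial).
  Axion: +70 → 70 < 110
  Cygnet: +85+10 → 95 < 120
  Flux: +75+30 → 105 ≥ 60
  Galeon: +40 → 40 < 50
  Helix: +50 → 50 ≥ 40
  Ionix: +40+65 → 105 ≥ 70
  Orbit: +30 → 30 < 120
  Prism: +60+40 → 100 ≥ 30
Round 2 — Flux, Helix, Ionix, Prism shut down.
  Axion: +10+40 → 120 ≥ 110
  Cygnet: +10 → 105 < 120
  Galeon: +45 → 85 ≥ 50
  Orbit: +80+70 → 180 ≥ 120
Round 3 — Axion, Galeon, Orbit shut down.
No further shutdowns.

105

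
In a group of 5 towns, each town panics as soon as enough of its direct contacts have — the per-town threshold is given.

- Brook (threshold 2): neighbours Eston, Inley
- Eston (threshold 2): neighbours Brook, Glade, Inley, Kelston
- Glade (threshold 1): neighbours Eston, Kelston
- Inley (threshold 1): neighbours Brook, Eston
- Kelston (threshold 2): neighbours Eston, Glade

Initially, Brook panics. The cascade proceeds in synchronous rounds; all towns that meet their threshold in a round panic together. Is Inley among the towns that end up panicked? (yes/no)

yes

Round 1 — Brook panics (initial).
Round 2 — checking thresholds:
  Eston: 1 of 4 neighbours < 2, below threshold.
  Inley: 1 of 2 neighbours ≥ 1, panics.
Round 3 — checking thresholds:
  Eston: 2 of 4 neighbours ≥ 2, panics.
Round 4 — checking thresholds:
  Glade: 1 of 2 neighbours ≥ 1, panics.
  Kelston: 1 of 2 neighbours < 2, below threshold.
Round 5 — checking thresholds:
  Kelston: 2 of 2 neighbours ≥ 2, panics.
Round 6 — no new panics; cascade stops.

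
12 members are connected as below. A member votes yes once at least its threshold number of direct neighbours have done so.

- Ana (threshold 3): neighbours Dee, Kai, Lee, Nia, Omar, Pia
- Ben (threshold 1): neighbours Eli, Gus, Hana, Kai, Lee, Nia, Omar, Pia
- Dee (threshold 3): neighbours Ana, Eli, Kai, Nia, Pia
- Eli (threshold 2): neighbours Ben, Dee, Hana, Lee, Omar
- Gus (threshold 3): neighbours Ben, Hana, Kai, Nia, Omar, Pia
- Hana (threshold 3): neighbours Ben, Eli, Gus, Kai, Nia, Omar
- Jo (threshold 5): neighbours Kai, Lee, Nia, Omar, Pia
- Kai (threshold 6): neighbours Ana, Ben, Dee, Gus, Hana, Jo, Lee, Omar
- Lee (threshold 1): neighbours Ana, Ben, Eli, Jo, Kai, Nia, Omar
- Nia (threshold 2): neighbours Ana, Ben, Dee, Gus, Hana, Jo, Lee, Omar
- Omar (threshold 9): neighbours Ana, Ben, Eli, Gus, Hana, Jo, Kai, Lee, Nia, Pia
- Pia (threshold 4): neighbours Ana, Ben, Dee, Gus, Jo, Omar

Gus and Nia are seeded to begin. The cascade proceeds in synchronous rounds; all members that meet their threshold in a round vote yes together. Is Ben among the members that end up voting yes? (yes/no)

yes

Round 1 — Gus, Nia vote yes (initial).
Round 2 — checking thresholds:
  Ana: 1 of 6 neighbours < 3, holds.
  Ben: 2 of 8 neighbours ≥ 1, votes yes.
  Dee: 1 of 5 neighbours < 3, holds.
  Hana: 2 of 6 neighbours < 3, holds.
  Jo: 1 of 5 neighbours < 5, holds.
  Kai: 1 of 8 neighbours < 6, holds.
  Lee: 1 of 7 neighbours ≥ 1, votes yes.
  Omar: 2 of 10 neighbours < 9, holds.
  Pia: 1 of 6 neighbours < 4, holds.
Round 3 — checking thresholds:
  Ana: 2 of 6 neighbours < 3, holds.
  Dee: 1 of 5 neighbours < 3, holds.
  Eli: 2 of 5 neighbours ≥ 2, votes yes.
  Hana: 3 of 6 neighbours ≥ 3, votes yes.
  Jo: 2 of 5 neighbours < 5, holds.
  Kai: 3 of 8 neighbours < 6, holds.
  Omar: 4 of 10 neighbours < 9, holds.
  Pia: 2 of 6 neighbours < 4, holds.
Round 4 — no new yes votes; cascade stops.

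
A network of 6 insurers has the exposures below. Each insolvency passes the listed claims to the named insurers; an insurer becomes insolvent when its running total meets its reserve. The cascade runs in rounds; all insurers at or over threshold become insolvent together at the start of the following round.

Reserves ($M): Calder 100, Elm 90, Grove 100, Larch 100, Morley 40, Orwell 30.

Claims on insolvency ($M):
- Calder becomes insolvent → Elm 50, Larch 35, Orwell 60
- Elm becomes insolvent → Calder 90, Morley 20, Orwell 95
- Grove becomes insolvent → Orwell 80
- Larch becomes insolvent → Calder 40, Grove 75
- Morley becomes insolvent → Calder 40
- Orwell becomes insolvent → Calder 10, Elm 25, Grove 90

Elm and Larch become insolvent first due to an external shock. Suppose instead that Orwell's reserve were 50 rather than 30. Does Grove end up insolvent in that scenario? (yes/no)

yes

With Orwell's reserve at 50:
Round 1 — Elm, Larch become insolvent (initial).
  Calder: +90+40 → 130 ≥ 100
  Grove: +75 → 75 < 100
  Morley: +20 → 20 < 40
  Orwell: +95 → 95 ≥ 50
Round 2 — Calder, Orwell become insolvent.
  Grove: +90 → 165 ≥ 100
Round 3 — Grove becomes insolvent.
No further insolvencies.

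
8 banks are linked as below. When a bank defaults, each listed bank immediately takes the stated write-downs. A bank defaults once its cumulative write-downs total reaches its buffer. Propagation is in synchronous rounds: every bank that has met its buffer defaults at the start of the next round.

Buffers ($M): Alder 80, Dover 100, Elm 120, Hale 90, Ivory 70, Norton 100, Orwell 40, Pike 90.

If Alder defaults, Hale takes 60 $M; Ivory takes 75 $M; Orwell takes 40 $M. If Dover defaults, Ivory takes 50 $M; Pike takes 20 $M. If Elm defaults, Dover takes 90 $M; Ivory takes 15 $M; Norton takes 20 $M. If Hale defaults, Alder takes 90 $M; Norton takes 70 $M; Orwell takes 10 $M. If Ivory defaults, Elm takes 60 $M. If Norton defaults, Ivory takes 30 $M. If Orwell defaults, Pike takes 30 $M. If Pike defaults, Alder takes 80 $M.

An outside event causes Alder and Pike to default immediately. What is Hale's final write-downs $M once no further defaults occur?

Round 1 — Alder, Pike default (initial).
  Hale: +60 → 60 < 90
  Ivory: +75 → 75 ≥ 70
  Orwell: +40 → 40 ≥ 40
Round 2 — Ivory, Orwell default.
  Elm: +60 → 60 < 120
No further defaults.

60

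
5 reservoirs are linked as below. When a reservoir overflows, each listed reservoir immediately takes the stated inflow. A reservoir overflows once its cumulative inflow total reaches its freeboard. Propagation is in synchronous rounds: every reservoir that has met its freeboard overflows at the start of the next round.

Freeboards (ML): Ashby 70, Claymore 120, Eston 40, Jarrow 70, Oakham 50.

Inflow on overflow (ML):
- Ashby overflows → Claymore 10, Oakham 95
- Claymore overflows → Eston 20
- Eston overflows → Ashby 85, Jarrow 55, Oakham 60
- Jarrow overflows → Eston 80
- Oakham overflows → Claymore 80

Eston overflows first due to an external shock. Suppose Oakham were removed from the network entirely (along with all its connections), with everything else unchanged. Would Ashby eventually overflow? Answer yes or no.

yes

With Oakham removed:
Round 1 — Eston overflows (initial).
  Ashby: +85 → 85 ≥ 70
  Jarrow: +55 → 55 < 70
Round 2 — Ashby overflows.
  Claymore: +10 → 10 < 120
No further overflows.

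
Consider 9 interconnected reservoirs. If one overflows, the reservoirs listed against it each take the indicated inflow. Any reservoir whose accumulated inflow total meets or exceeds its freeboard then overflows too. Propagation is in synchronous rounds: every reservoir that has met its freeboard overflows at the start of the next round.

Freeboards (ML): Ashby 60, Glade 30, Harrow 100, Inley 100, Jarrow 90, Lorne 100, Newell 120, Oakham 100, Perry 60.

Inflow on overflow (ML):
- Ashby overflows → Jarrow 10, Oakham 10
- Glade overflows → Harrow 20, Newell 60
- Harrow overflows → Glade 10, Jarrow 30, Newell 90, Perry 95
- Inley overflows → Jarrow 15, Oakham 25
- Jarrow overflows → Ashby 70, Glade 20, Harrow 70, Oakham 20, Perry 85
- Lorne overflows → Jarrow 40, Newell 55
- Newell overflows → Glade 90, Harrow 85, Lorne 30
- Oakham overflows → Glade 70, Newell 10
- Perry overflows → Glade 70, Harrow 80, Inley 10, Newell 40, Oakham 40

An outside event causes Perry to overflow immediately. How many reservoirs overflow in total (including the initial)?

4

Round 1 — Perry overflows (initial).
  Glade: +70 → 70 ≥ 30
  Harrow: +80 → 80 < 100
  Inley: +10 → 10 < 100
  Newell: +40 → 40 < 120
  Oakham: +40 → 40 < 100
Round 2 — Glade overflows.
  Harrow: +20 → 100 ≥ 100
  Newell: +60 → 100 < 120
Round 3 — Harrow overflows.
  Jarrow: +30 → 30 < 90
  Newell: +90 → 190 ≥ 120
Round 4 — Newell overflows.
  Lorne: +30 → 30 < 100
No further overflows.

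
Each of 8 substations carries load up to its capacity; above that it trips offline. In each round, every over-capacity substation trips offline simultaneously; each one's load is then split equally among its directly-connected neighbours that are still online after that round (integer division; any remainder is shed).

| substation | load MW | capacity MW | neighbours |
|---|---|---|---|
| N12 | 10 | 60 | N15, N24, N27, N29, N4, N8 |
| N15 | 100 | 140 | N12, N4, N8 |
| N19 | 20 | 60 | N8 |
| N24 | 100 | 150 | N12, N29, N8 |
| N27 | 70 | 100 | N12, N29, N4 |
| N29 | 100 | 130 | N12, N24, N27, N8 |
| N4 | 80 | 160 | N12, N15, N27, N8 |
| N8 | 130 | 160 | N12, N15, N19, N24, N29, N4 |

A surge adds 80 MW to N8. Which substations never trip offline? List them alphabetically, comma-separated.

Round 1 — N8 at 210 > 160. N8 trips offline.
  N8 sheds 210 MW to N12, N15, N19, N24, N29, N4: 35 each.
    N12: 10+35 = 45 ≤ 60
    N15: 100+35 = 135 ≤ 140
    N19: 20+35 = 55 ≤ 60
    N24: 100+35 = 135 ≤ 150
    N29: 100+35 = 135 > 130
    N4: 80+35 = 115 ≤ 160
Round 2 — N29 trips offline.
  N29 sheds 135 MW to N12, N24, N27: 45 each.
    N12: 45+45 = 90 > 60
    N24: 135+45 = 180 > 150
    N27: 70+45 = 115 > 100
Round 3 — N12, N24, N27 trip offline.
  N12 sheds 90 MW to N15, N4: 45 each.
    N15: 135+45 = 180 > 140
    N4: 115+45 = 160 ≤ 160
  N24 sheds 180 MW: no online neighbours, lost.
  N27 sheds 115 MW to N4: 115 each.
    N4: 160+115 = 275 > 160
Round 4 — N15, N4 trip offline.
  N15 sheds 180 MW: no online neighbours, lost.
  N4 sheds 275 MW: no online neighbours, lost.
No further trips.

N19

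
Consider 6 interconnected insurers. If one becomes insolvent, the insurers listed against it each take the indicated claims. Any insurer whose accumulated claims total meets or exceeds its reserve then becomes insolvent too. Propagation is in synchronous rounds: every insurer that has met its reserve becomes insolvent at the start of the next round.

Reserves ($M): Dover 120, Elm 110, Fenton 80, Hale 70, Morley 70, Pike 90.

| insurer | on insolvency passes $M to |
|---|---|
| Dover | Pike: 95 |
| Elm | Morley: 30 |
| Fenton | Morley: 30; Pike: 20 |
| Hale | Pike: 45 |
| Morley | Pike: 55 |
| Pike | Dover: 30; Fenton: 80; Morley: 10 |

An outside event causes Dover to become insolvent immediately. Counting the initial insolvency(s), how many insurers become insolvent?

3

Round 1 — Dover becomes insolvent (initial).
  Pike: +95 → 95 ≥ 90
Round 2 — Pike becomes insolvent.
  Fenton: +80 → 80 ≥ 80
  Morley: +10 → 10 < 70
Round 3 — Fenton becomes insolvent.
  Morley: +30 → 40 < 70
No further insolvencies.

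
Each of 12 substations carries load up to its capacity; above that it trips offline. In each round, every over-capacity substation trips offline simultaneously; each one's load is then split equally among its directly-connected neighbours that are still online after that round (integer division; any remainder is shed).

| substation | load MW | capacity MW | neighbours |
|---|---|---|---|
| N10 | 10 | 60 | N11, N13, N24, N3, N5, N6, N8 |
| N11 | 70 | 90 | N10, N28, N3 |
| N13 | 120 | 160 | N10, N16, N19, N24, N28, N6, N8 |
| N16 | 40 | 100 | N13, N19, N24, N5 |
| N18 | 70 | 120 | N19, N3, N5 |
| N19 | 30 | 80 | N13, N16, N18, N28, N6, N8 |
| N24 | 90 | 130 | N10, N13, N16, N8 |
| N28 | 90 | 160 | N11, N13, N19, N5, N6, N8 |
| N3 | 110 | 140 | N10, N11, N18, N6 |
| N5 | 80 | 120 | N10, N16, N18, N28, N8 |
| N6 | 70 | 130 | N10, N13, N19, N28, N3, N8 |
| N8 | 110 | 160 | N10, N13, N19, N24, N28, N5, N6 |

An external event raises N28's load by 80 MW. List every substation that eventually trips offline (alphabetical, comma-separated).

N10, N11, N13, N16, N18, N19, N24, N28, N3, N5, N6, N8

Round 1 — N28 at 170 > 160. N28 trips offline.
  N28 sheds 170 MW to N11, N13, N19, N5, N6, N8: 28 each (2 lost).
    N11: 70+28 = 98 > 90
    N13: 120+28 = 148 ≤ 160
    N19: 30+28 = 58 ≤ 80
    N5: 80+28 = 108 ≤ 120
    N6: 70+28 = 98 ≤ 130
    N8: 110+28 = 138 ≤ 160
Round 2 — N11 trips offline.
  N11 sheds 98 MW to N10, N3: 49 each.
    N10: 10+49 = 59 ≤ 60
    N3: 110+49 = 159 > 140
Round 3 — N3 trips offline.
  N3 sheds 159 MW to N10, N18, N6: 53 each.
    N10: 59+53 = 112 > 60
    N18: 70+53 = 123 > 120
    N6: 98+53 = 151 > 130
Round 4 — N10, N18, N6 trip offline.
  N10 sheds 112 MW to N13, N24, N5, N8: 28 each.
    N13: 148+28 = 176 > 160
    N24: 90+28 = 118 ≤ 130
    N5: 108+28 = 136 > 120
    N8: 138+28 = 166 > 160
  N18 sheds 123 MW to N19, N5: 61 each (1 lost).
    N19: 58+61 = 119 > 80
    N5: 136+61 = 197 > 120
  N6 sheds 151 MW to N13, N19, N8: 50 each (1 lost).
    N13: 176+50 = 226 > 160
    N19: 119+50 = 169 > 80
    N8: 166+50 = 216 > 160
Round 5 — N13, N19, N5, N8 trip offline.
  N13 sheds 226 MW to N16, N24: 113 each.
    N16: 40+113 = 153 > 100
    N24: 118+113 = 231 > 130
  N19 sheds 169 MW to N16: 169 each.
    N16: 153+169 = 322 > 100
  N5 sheds 197 MW to N16: 197 each.
    N16: 322+197 = 519 > 100
  N8 sheds 216 MW to N24: 216 each.
    N24: 231+216 = 447 > 130
Round 6 — N16, N24 trip offline.
  N16 sheds 519 MW: no online neighbours, lost.
  N24 sheds 447 MW: no online neighbours, lost.
No further trips.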